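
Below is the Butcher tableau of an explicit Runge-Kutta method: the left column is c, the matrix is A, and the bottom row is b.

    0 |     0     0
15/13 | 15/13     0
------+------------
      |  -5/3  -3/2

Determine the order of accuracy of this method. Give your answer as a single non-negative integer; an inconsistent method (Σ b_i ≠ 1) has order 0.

b = (-5/3, -3/2)
c = (0, 15/13)
Σ b_i: (-5/3)·1 + (-3/2)·1 = -19/6 ≠ 1 ⇒ order 0.

0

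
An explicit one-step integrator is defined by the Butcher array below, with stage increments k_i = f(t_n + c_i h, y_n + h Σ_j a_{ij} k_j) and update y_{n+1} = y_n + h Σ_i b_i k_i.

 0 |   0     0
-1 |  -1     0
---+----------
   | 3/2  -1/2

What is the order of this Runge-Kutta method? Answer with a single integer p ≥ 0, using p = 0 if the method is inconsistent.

2

b = (3/2, -1/2)
c = (0, -1)
Σ b_i: 3/2·1 + (-1/2)·1 = 1 ✓
b·c: (-1/2)·(-1) = 1/2 ✓; 2 stages ⇒ order 2.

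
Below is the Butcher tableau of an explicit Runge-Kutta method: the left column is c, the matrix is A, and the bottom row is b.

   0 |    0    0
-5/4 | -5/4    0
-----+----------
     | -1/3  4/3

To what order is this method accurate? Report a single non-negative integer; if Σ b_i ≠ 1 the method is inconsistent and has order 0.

1

b = (-1/3, 4/3)
c = (0, -5/4)
Σ b_i: (-1/3)·1 + 4/3·1 = 1 ✓
b·c: 4/3·(-5/4) = -5/3 ≠ 1/2 ⇒ order 1.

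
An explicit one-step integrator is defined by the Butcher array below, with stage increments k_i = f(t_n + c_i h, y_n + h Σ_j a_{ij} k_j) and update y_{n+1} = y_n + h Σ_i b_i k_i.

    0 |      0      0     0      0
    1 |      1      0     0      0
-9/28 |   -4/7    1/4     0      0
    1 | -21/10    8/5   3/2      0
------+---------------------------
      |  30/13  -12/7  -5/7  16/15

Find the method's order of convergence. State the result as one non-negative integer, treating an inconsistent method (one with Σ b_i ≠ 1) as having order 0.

b = (30/13, -12/7, -5/7, 16/15)
c = (0, 1, -9/28, 1)
Ac = (0, 0, 1/4, 313/280)
Σ b_i: 30/13·1 + (-12/7)·1 + (-5/7)·1 + 16/15·1 = 1291/1365 ≠ 1 ⇒ order 0.

0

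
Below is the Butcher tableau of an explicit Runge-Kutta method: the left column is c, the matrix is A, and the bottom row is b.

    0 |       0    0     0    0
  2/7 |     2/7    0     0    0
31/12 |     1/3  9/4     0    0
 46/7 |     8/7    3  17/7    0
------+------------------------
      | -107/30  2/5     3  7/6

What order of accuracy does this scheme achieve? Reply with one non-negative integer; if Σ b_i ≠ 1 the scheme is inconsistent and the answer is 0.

b = (-107/30, 2/5, 3, 7/6)
c = (0, 2/7, 31/12, 46/7)
Ac = (0, 0, 9/14, 599/84)
Σ b_i: (-107/30)·1 + 2/5·1 + 3·1 + 7/6·1 = 1 ✓
b·c: 2/5·2/7 + 3·31/12 + 7/6·46/7 = 6523/420 ≠ 1/2 ⇒ order 1.

1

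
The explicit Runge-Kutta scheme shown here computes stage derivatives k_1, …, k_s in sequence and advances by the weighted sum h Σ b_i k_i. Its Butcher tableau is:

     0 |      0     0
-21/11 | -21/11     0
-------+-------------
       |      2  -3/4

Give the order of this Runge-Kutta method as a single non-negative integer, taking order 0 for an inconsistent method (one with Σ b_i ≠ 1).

0

b = (2, -3/4)
c = (0, -21/11)
Σ b_i: 2·1 + (-3/4)·1 = 5/4 ≠ 1 ⇒ order 0.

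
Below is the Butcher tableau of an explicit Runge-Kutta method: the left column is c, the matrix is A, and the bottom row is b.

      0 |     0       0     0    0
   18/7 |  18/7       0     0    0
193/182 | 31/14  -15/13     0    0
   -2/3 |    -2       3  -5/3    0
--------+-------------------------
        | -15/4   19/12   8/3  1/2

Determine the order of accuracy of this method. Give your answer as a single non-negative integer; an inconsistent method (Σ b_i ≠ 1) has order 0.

1

b = (-15/4, 19/12, 8/3, 1/2)
c = (0, 18/7, 193/182, -2/3)
Ac = (0, 0, -270/91, 3247/546)
Σ b_i: (-15/4)·1 + 19/12·1 + 8/3·1 + 1/2·1 = 1 ✓
b·c: 19/12·18/7 + 8/3·193/182 + 1/2·(-2/3) = 1195/182 ≠ 1/2 ⇒ order 1.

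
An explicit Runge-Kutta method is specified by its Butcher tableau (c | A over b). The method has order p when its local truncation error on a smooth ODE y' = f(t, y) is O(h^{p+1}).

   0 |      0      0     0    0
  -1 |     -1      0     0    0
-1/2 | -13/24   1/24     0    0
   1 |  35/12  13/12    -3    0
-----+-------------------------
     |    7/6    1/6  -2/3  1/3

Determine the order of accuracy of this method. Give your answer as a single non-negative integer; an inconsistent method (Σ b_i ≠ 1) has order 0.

4

b = (7/6, 1/6, -2/3, 1/3)
c = (0, -1, -1/2, 1)
Ac = (0, 0, -1/24, 5/12)
Σ b_i: 7/6·1 + 1/6·1 + (-2/3)·1 + 1/3·1 = 1 ✓
b·c: 1/6·(-1) + (-2/3)·(-1/2) + 1/3·1 = 1/2 ✓
b·c²: 1/6·1 + (-2/3)·1/4 + 1/3·1 = 1/3 ✓
b·Ac: (-2/3)·(-1/24) + 1/3·5/12 = 1/6 ✓
b·c³: 1/6·(-1) + (-2/3)·(-1/8) + 1/3·1 = 1/4 ✓
b·(c∘Ac): (-2/3)·1/48 + 1/3·5/12 = 1/8 ✓
b·Ac²: (-2/3)·1/24 + 1/3·1/3 = 1/12 ✓
b·A²c: 1/3·1/8 = 1/24 ✓; 4 stages ⇒ order 4.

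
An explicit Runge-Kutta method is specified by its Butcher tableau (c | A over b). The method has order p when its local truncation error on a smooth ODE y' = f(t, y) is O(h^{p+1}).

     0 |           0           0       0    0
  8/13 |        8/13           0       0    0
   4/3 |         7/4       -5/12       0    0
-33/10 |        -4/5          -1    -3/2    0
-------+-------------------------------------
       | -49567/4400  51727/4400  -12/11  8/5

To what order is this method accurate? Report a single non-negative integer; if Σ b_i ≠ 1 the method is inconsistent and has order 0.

b = (-49567/4400, 51727/4400, -12/11, 8/5)
c = (0, 8/13, 4/3, -33/10)
Ac = (0, 0, -10/39, -34/13)
Σ b_i: (-49567/4400)·1 + 51727/4400·1 + (-12/11)·1 + 8/5·1 = 1 ✓
b·c: 51727/4400·8/13 + (-12/11)·4/3 + 8/5·(-33/10) = 1/2 ✓
b·c²: 51727/4400·64/169 + (-12/11)·16/9 + 8/5·1089/100 = 1069102/53625 ≠ 1/3 ⇒ order 2.
b·Ac: (-12/11)·(-10/39) + 8/5·(-34/13) = -2792/715 ≠ 1/6

2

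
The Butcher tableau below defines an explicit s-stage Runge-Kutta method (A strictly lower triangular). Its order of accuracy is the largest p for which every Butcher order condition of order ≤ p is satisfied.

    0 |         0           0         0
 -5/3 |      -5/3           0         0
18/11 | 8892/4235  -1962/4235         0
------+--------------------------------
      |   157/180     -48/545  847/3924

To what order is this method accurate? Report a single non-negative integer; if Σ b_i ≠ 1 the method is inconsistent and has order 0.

3

b = (157/180, -48/545, 847/3924)
c = (0, -5/3, 18/11)
Ac = (0, 0, 654/847)
Σ b_i: 157/180·1 + (-48/545)·1 + 847/3924·1 = 1 ✓
b·c: (-48/545)·(-5/3) + 847/3924·18/11 = 1/2 ✓
b·c²: (-48/545)·25/9 + 847/3924·324/121 = 1/3 ✓
b·Ac: 847/3924·654/847 = 1/6 ✓; 3 stages ⇒ order 3.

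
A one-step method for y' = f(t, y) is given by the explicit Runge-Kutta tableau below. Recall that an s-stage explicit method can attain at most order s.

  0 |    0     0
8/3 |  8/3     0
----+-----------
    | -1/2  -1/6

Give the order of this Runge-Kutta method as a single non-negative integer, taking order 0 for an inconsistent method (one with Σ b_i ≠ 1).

0

b = (-1/2, -1/6)
c = (0, 8/3)
Σ b_i: (-1/2)·1 + (-1/6)·1 = -2/3 ≠ 1 ⇒ order 0.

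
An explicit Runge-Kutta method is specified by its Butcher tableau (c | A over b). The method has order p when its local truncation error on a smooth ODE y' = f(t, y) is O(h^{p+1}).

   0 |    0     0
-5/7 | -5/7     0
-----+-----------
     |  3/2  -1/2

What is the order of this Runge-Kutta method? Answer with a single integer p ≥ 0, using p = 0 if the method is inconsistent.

b = (3/2, -1/2)
c = (0, -5/7)
Σ b_i: 3/2·1 + (-1/2)·1 = 1 ✓
b·c: (-1/2)·(-5/7) = 5/14 ≠ 1/2 ⇒ order 1.

1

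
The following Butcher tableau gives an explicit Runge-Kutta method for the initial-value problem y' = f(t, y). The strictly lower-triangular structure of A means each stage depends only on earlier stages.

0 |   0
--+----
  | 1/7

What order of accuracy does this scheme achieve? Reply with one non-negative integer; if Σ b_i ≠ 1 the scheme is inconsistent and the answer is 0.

b = (1/7)
c = (0)
Σ b_i: 1/7·1 = 1/7 ≠ 1 ⇒ order 0.

0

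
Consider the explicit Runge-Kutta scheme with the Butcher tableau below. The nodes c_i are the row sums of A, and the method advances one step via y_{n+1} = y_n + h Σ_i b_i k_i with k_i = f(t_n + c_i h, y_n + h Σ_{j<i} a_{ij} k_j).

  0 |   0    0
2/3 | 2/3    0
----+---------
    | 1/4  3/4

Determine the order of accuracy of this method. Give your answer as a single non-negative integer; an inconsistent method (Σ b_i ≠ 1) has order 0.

b = (1/4, 3/4)
c = (0, 2/3)
Σ b_i: 1/4·1 + 3/4·1 = 1 ✓
b·c: 3/4·2/3 = 1/2 ✓; 2 stages ⇒ order 2.

2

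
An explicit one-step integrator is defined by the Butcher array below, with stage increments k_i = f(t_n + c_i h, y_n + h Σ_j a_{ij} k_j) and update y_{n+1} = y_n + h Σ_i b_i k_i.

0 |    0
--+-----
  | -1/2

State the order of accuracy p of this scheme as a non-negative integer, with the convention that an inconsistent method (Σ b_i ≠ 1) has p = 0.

b = (-1/2)
c = (0)
Σ b_i: (-1/2)·1 = -1/2 ≠ 1 ⇒ order 0.

0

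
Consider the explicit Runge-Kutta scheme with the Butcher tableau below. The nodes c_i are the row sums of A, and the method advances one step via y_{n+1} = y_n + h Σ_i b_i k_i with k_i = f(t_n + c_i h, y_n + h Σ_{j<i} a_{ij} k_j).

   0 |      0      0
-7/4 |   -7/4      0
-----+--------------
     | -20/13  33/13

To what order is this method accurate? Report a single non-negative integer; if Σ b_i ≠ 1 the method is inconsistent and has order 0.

b = (-20/13, 33/13)
c = (0, -7/4)
Σ b_i: (-20/13)·1 + 33/13·1 = 1 ✓
b·c: 33/13·(-7/4) = -231/52 ≠ 1/2 ⇒ order 1.

1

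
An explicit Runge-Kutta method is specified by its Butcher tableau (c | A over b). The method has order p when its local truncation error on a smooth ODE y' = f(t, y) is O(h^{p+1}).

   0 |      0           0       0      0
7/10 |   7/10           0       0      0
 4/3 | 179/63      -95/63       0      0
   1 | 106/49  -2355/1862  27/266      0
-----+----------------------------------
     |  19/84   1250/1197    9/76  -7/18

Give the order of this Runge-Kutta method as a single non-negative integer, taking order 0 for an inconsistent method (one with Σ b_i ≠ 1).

4

b = (19/84, 1250/1197, 9/76, -7/18)
c = (0, 7/10, 4/3, 1)
Ac = (0, 0, -19/18, -3/4)
Σ b_i: 19/84·1 + 1250/1197·1 + 9/76·1 + (-7/18)·1 = 1 ✓
b·c: 1250/1197·7/10 + 9/76·4/3 + (-7/18)·1 = 1/2 ✓
b·c²: 1250/1197·49/100 + 9/76·16/9 + (-7/18)·1 = 1/3 ✓
b·Ac: 9/76·(-19/18) + (-7/18)·(-3/4) = 1/6 ✓
b·c³: 1250/1197·343/1000 + 9/76·64/27 + (-7/18)·1 = 1/4 ✓
b·(c∘Ac): 9/76·(-38/27) + (-7/18)·(-3/4) = 1/8 ✓
b·Ac²: 9/76·(-133/180) + (-7/18)·(-123/280) = 1/12 ✓
b·A²c: (-7/18)·(-3/28) = 1/24 ✓; 4 stages ⇒ order 4.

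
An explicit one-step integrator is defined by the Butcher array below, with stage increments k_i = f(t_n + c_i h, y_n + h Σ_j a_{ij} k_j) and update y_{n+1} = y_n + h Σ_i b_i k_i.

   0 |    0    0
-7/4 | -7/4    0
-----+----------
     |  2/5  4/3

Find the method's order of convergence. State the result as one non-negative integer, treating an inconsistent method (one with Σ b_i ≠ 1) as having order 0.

b = (2/5, 4/3)
c = (0, -7/4)
Σ b_i: 2/5·1 + 4/3·1 = 26/15 ≠ 1 ⇒ order 0.

0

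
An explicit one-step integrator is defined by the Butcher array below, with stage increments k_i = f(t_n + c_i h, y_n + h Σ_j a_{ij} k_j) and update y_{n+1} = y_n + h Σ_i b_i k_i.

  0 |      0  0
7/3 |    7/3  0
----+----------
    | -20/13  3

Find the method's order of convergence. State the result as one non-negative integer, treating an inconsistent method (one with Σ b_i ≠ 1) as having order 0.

b = (-20/13, 3)
c = (0, 7/3)
Σ b_i: (-20/13)·1 + 3·1 = 19/13 ≠ 1 ⇒ order 0.

0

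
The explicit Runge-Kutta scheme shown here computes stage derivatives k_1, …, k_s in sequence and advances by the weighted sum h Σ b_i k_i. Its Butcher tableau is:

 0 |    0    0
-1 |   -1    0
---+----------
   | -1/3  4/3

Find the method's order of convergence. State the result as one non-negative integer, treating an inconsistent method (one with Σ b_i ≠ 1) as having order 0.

b = (-1/3, 4/3)
c = (0, -1)
Σ b_i: (-1/3)·1 + 4/3·1 = 1 ✓
b·c: 4/3·(-1) = -4/3 ≠ 1/2 ⇒ order 1.

1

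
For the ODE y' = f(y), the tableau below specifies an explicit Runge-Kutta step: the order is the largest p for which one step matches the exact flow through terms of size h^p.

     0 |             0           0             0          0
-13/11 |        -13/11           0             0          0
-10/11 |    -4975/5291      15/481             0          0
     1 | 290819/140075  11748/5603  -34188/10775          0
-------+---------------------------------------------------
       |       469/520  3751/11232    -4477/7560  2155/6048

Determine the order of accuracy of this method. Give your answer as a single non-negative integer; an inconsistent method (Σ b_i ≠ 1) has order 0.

4

b = (469/520, 3751/11232, -4477/7560, 2155/6048)
c = (0, -13/11, -10/11, 1)
Ac = (0, 0, -15/407, 876/2155)
Σ b_i: 469/520·1 + 3751/11232·1 + (-4477/7560)·1 + 2155/6048·1 = 1 ✓
b·c: 3751/11232·(-13/11) + (-4477/7560)·(-10/11) + 2155/6048·1 = 1/2 ✓
b·c²: 3751/11232·169/121 + (-4477/7560)·100/121 + 2155/6048·1 = 1/3 ✓
b·Ac: (-4477/7560)·(-15/407) + 2155/6048·876/2155 = 1/6 ✓
b·c³: 3751/11232·(-2197/1331) + (-4477/7560)·(-1000/1331) + 2155/6048·1 = 1/4 ✓
b·(c∘Ac): (-4477/7560)·150/4477 + 2155/6048·876/2155 = 1/8 ✓
b·Ac²: (-4477/7560)·195/4477 + 2155/6048·132/431 = 1/12 ✓
b·A²c: 2155/6048·252/2155 = 1/24 ✓; 4 stages ⇒ order 4.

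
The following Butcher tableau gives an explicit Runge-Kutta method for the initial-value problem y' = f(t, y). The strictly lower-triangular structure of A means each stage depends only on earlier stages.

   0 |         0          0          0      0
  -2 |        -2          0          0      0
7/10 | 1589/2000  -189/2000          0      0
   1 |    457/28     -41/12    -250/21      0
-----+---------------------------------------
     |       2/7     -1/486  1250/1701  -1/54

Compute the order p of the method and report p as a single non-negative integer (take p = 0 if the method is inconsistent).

b = (2/7, -1/486, 1250/1701, -1/54)
c = (0, -2, 7/10, 1)
Ac = (0, 0, 189/1000, -3/2)
Σ b_i: 2/7·1 + (-1/486)·1 + 1250/1701·1 + (-1/54)·1 = 1 ✓
b·c: (-1/486)·(-2) + 1250/1701·7/10 + (-1/54)·1 = 1/2 ✓
b·c²: (-1/486)·4 + 1250/1701·49/100 + (-1/54)·1 = 1/3 ✓
b·Ac: 1250/1701·189/1000 + (-1/54)·(-3/2) = 1/6 ✓
b·c³: (-1/486)·(-8) + 1250/1701·343/1000 + (-1/54)·1 = 1/4 ✓
b·(c∘Ac): 1250/1701·1323/10000 + (-1/54)·(-3/2) = 1/8 ✓
b·Ac²: 1250/1701·(-189/500) + (-1/54)·(-39/2) = 1/12 ✓
b·A²c: (-1/54)·(-9/4) = 1/24 ✓; 4 stages ⇒ order 4.

4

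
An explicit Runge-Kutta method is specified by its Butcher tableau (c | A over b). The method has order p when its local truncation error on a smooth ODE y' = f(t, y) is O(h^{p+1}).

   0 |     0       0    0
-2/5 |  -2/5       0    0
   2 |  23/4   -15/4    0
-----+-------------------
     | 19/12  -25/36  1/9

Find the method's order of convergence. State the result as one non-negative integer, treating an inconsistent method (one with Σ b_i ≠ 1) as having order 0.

b = (19/12, -25/36, 1/9)
c = (0, -2/5, 2)
Ac = (0, 0, 3/2)
Σ b_i: 19/12·1 + (-25/36)·1 + 1/9·1 = 1 ✓
b·c: (-25/36)·(-2/5) + 1/9·2 = 1/2 ✓
b·c²: (-25/36)·4/25 + 1/9·4 = 1/3 ✓
b·Ac: 1/9·3/2 = 1/6 ✓; 3 stages ⇒ order 3.

3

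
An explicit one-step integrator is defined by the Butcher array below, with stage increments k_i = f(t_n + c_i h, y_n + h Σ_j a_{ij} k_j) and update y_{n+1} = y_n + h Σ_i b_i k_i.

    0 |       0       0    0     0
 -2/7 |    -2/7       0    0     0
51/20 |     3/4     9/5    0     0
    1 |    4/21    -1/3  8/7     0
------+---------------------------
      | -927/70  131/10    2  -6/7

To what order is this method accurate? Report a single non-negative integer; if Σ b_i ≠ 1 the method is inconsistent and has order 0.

2

b = (-927/70, 131/10, 2, -6/7)
c = (0, -2/7, 51/20, 1)
Ac = (0, 0, -18/35, 316/105)
Σ b_i: (-927/70)·1 + 131/10·1 + 2·1 + (-6/7)·1 = 1 ✓
b·c: 131/10·(-2/7) + 2·51/20 + (-6/7)·1 = 1/2 ✓
b·c²: 131/10·4/49 + 2·2601/400 + (-6/7)·1 = 129529/9800 ≠ 1/3 ⇒ order 2.
b·Ac: 2·(-18/35) + (-6/7)·316/105 = -884/245 ≠ 1/6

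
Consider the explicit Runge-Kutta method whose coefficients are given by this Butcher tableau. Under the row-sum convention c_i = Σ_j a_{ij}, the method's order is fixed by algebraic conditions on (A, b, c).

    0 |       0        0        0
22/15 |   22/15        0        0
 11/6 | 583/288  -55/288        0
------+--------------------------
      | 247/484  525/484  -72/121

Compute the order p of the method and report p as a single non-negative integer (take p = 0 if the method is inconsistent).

3

b = (247/484, 525/484, -72/121)
c = (0, 22/15, 11/6)
Ac = (0, 0, -121/432)
Σ b_i: 247/484·1 + 525/484·1 + (-72/121)·1 = 1 ✓
b·c: 525/484·22/15 + (-72/121)·11/6 = 1/2 ✓
b·c²: 525/484·484/225 + (-72/121)·121/36 = 1/3 ✓
b·Ac: (-72/121)·(-121/432) = 1/6 ✓; 3 stages ⇒ order 3.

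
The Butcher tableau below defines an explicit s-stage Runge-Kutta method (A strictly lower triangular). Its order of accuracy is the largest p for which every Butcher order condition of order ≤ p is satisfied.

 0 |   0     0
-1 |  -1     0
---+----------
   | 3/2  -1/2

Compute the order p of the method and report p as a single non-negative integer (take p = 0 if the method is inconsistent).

2

b = (3/2, -1/2)
c = (0, -1)
Σ b_i: 3/2·1 + (-1/2)·1 = 1 ✓
b·c: (-1/2)·(-1) = 1/2 ✓; 2 stages ⇒ order 2.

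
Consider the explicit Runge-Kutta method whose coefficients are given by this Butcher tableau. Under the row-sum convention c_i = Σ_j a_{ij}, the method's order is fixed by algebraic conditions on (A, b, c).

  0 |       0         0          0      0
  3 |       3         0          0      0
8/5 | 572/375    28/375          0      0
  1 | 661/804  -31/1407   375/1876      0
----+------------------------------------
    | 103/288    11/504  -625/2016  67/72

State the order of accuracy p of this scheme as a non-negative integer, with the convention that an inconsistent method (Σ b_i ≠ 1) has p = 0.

4

b = (103/288, 11/504, -625/2016, 67/72)
c = (0, 3, 8/5, 1)
Ac = (0, 0, 28/125, 17/67)
Σ b_i: 103/288·1 + 11/504·1 + (-625/2016)·1 + 67/72·1 = 1 ✓
b·c: 11/504·3 + (-625/2016)·8/5 + 67/72·1 = 1/2 ✓
b·c²: 11/504·9 + (-625/2016)·64/25 + 67/72·1 = 1/3 ✓
b·Ac: (-625/2016)·28/125 + 67/72·17/67 = 1/6 ✓
b·c³: 11/504·27 + (-625/2016)·512/125 + 67/72·1 = 1/4 ✓
b·(c∘Ac): (-625/2016)·224/625 + 67/72·17/67 = 1/8 ✓
b·Ac²: (-625/2016)·84/125 + 67/72·21/67 = 1/12 ✓
b·A²c: 67/72·3/67 = 1/24 ✓; 4 stages ⇒ order 4.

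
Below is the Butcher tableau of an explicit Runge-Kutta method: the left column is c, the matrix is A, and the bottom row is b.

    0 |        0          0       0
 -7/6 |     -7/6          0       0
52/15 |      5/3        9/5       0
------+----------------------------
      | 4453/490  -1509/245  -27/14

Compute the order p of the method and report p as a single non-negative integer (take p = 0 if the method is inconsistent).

b = (4453/490, -1509/245, -27/14)
c = (0, -7/6, 52/15)
Ac = (0, 0, -21/10)
Σ b_i: 4453/490·1 + (-1509/245)·1 + (-27/14)·1 = 1 ✓
b·c: (-1509/245)·(-7/6) + (-27/14)·52/15 = 1/2 ✓
b·c²: (-1509/245)·49/36 + (-27/14)·2704/225 = -66277/2100 ≠ 1/3 ⇒ order 2.
b·Ac: (-27/14)·(-21/10) = 81/20 ≠ 1/6

2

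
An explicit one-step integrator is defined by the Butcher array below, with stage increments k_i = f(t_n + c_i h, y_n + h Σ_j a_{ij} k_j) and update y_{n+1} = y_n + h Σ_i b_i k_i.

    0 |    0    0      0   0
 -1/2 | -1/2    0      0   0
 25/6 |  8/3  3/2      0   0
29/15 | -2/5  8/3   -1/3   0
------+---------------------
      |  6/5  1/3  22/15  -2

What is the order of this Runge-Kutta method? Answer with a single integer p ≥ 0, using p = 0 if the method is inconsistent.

b = (6/5, 1/3, 22/15, -2)
c = (0, -1/2, 25/6, 29/15)
Ac = (0, 0, -3/4, -49/18)
Σ b_i: 6/5·1 + 1/3·1 + 22/15·1 + (-2)·1 = 1 ✓
b·c: 1/3·(-1/2) + 22/15·25/6 + (-2)·29/15 = 187/90 ≠ 1/2 ⇒ order 1.

1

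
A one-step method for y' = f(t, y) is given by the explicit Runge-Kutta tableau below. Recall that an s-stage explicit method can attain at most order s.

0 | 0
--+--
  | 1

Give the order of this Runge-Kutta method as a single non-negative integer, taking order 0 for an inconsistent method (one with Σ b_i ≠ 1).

1

b = (1)
c = (0)
Σ b_i: 1·1 = 1 ✓; 1 stage ⇒ order 1.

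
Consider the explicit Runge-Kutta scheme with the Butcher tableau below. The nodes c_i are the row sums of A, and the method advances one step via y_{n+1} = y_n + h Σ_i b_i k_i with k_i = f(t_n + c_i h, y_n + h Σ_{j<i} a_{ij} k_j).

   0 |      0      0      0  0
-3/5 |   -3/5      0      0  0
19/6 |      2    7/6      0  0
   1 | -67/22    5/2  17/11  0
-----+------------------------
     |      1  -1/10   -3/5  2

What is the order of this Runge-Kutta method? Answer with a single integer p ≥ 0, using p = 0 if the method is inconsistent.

b = (1, -1/10, -3/5, 2)
c = (0, -3/5, 19/6, 1)
Ac = (0, 0, -7/10, 112/33)
Σ b_i: 1·1 + (-1/10)·1 + (-3/5)·1 + 2·1 = 23/10 ≠ 1 ⇒ order 0.

0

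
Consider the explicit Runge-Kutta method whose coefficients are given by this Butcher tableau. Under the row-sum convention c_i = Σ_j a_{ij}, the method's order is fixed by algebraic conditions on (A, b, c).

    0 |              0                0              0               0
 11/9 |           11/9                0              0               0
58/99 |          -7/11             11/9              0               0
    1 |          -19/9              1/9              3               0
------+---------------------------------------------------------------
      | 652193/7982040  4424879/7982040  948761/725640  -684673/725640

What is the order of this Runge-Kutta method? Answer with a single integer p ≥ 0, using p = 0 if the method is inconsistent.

b = (652193/7982040, 4424879/7982040, 948761/725640, -684673/725640)
c = (0, 11/9, 58/99, 1)
Ac = (0, 0, 121/81, 1687/891)
Σ b_i: 652193/7982040·1 + 4424879/7982040·1 + 948761/725640·1 + (-684673/725640)·1 = 1 ✓
b·c: 4424879/7982040·11/9 + 948761/725640·58/99 + (-684673/725640)·1 = 1/2 ✓
b·c²: 4424879/7982040·121/81 + 948761/725640·3364/9801 + (-684673/725640)·1 = 1/3 ✓
b·Ac: 948761/725640·121/81 + (-684673/725640)·1687/891 = 1/6 ✓
b·c³: 4424879/7982040·1331/729 + 948761/725640·195112/970299 + (-684673/725640)·1 = 107166353/323272620 ≠ 1/4 ⇒ order 3.
b·(c∘Ac): 948761/725640·638/729 + (-684673/725640)·1687/891 = -339725951/528991560 ≠ 1/8
b·Ac²: 948761/725640·1331/729 + (-684673/725640)·105469/88209 = 45222857/35919180 ≠ 1/12
b·A²c: (-684673/725640)·121/27 = -82845433/19592280 ≠ 1/24

3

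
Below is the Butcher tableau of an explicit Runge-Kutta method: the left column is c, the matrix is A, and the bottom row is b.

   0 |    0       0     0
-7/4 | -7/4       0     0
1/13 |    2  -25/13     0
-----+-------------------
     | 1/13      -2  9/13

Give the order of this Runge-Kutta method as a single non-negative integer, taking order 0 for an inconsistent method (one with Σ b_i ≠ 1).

0

b = (1/13, -2, 9/13)
c = (0, -7/4, 1/13)
Ac = (0, 0, 175/52)
Σ b_i: 1/13·1 + (-2)·1 + 9/13·1 = -16/13 ≠ 1 ⇒ order 0.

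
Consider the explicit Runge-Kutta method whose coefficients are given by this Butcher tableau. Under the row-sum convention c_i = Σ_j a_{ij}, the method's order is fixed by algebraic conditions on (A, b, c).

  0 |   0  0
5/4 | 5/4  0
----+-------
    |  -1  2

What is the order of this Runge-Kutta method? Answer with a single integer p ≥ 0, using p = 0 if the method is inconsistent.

b = (-1, 2)
c = (0, 5/4)
Σ b_i: (-1)·1 + 2·1 = 1 ✓
b·c: 2·5/4 = 5/2 ≠ 1/2 ⇒ order 1.

1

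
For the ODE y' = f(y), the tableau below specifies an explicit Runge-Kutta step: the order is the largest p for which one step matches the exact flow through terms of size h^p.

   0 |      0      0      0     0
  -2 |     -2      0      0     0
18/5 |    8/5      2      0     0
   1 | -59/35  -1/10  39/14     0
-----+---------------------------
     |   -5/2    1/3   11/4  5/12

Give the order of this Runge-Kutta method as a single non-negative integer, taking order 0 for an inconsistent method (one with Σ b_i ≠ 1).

b = (-5/2, 1/3, 11/4, 5/12)
c = (0, -2, 18/5, 1)
Ac = (0, 0, -4, 358/35)
Σ b_i: (-5/2)·1 + 1/3·1 + 11/4·1 + 5/12·1 = 1 ✓
b·c: 1/3·(-2) + 11/4·18/5 + 5/12·1 = 193/20 ≠ 1/2 ⇒ order 1.

1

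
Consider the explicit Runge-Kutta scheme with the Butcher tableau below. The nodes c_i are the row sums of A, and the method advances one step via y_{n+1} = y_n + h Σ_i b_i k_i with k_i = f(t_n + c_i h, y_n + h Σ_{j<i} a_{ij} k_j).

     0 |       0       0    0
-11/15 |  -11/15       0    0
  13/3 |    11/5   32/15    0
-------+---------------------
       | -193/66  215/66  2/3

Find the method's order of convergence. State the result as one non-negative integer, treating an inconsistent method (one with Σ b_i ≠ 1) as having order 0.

b = (-193/66, 215/66, 2/3)
c = (0, -11/15, 13/3)
Ac = (0, 0, -352/225)
Σ b_i: (-193/66)·1 + 215/66·1 + 2/3·1 = 1 ✓
b·c: 215/66·(-11/15) + 2/3·13/3 = 1/2 ✓
b·c²: 215/66·121/225 + 2/3·169/9 = 3853/270 ≠ 1/3 ⇒ order 2.
b·Ac: 2/3·(-352/225) = -704/675 ≠ 1/6

2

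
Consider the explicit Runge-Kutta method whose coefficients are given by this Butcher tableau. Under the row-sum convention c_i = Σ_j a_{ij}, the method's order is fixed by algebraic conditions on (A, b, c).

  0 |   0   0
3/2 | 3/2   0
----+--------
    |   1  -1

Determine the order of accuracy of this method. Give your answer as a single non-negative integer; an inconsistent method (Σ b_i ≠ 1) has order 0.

0

b = (1, -1)
c = (0, 3/2)
Σ b_i: 1·1 + (-1)·1 = 0 ≠ 1 ⇒ order 0.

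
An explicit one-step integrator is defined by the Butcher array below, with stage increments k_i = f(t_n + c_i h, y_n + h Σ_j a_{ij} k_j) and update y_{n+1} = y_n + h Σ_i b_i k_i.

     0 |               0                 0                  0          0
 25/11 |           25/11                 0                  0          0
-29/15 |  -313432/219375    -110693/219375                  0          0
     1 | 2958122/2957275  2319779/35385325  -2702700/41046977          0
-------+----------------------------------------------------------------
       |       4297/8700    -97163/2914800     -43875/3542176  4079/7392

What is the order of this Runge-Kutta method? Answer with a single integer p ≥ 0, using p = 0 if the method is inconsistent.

4

b = (4297/8700, -97163/2914800, -43875/3542176, 4079/7392)
c = (0, 25/11, -29/15, 1)
Ac = (0, 0, -10063/8775, 1127/4079)
Σ b_i: 4297/8700·1 + (-97163/2914800)·1 + (-43875/3542176)·1 + 4079/7392·1 = 1 ✓
b·c: (-97163/2914800)·25/11 + (-43875/3542176)·(-29/15) + 4079/7392·1 = 1/2 ✓
b·c²: (-97163/2914800)·625/121 + (-43875/3542176)·841/225 + 4079/7392·1 = 1/3 ✓
b·Ac: (-43875/3542176)·(-10063/8775) + 4079/7392·1127/4079 = 1/6 ✓
b·c³: (-97163/2914800)·15625/1331 + (-43875/3542176)·(-24389/3375) + 4079/7392·1 = 1/4 ✓
b·(c∘Ac): (-43875/3542176)·291827/131625 + 4079/7392·1127/4079 = 1/8 ✓
b·Ac²: (-43875/3542176)·(-10063/3861) + 4079/7392·4151/44869 = 1/12 ✓
b·A²c: 4079/7392·308/4079 = 1/24 ✓; 4 stages ⇒ order 4.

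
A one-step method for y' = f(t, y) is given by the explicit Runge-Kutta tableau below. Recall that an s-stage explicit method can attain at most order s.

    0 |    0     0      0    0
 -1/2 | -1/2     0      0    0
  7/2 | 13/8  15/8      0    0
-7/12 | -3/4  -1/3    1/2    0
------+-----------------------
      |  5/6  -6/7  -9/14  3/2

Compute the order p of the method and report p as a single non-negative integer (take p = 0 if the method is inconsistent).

0

b = (5/6, -6/7, -9/14, 3/2)
c = (0, -1/2, 7/2, -7/12)
Ac = (0, 0, -15/16, 23/12)
Σ b_i: 5/6·1 + (-6/7)·1 + (-9/14)·1 + 3/2·1 = 5/6 ≠ 1 ⇒ order 0.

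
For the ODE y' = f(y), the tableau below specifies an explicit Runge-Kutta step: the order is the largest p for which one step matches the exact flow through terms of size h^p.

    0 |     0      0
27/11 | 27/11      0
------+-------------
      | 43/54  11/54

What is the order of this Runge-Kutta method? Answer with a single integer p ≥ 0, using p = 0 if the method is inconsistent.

2

b = (43/54, 11/54)
c = (0, 27/11)
Σ b_i: 43/54·1 + 11/54·1 = 1 ✓
b·c: 11/54·27/11 = 1/2 ✓; 2 stages ⇒ order 2.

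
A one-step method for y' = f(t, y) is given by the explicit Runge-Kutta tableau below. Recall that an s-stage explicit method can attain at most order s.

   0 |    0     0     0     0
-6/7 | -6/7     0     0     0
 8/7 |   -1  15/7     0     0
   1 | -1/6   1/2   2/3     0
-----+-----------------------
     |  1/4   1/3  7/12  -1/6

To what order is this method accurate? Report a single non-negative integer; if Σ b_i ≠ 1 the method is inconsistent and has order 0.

b = (1/4, 1/3, 7/12, -1/6)
c = (0, -6/7, 8/7, 1)
Ac = (0, 0, -90/49, 1/3)
Σ b_i: 1/4·1 + 1/3·1 + 7/12·1 + (-1/6)·1 = 1 ✓
b·c: 1/3·(-6/7) + 7/12·8/7 + (-1/6)·1 = 3/14 ≠ 1/2 ⇒ order 1.

1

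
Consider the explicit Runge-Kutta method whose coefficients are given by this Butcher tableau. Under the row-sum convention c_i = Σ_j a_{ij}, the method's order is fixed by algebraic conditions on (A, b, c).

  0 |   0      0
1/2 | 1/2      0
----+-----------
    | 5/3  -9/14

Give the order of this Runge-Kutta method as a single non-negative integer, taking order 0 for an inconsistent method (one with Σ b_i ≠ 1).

0

b = (5/3, -9/14)
c = (0, 1/2)
Σ b_i: 5/3·1 + (-9/14)·1 = 43/42 ≠ 1 ⇒ order 0.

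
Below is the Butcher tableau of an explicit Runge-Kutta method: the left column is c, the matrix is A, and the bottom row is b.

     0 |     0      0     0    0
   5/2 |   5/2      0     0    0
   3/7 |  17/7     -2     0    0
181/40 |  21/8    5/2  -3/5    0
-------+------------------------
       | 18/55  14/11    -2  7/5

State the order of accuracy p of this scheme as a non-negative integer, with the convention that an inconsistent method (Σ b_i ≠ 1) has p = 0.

b = (18/55, 14/11, -2, 7/5)
c = (0, 5/2, 3/7, 181/40)
Ac = (0, 0, -5, 839/140)
Σ b_i: 18/55·1 + 14/11·1 + (-2)·1 + 7/5·1 = 1 ✓
b·c: 14/11·5/2 + (-2)·3/7 + 7/5·181/40 = 133359/15400 ≠ 1/2 ⇒ order 1.

1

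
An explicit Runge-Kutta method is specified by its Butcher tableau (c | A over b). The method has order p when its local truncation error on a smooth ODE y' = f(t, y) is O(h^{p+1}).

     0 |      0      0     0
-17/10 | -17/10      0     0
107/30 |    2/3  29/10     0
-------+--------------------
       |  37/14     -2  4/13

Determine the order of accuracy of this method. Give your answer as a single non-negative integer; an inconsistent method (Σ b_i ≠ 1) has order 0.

b = (37/14, -2, 4/13)
c = (0, -17/10, 107/30)
Ac = (0, 0, -493/100)
Σ b_i: 37/14·1 + (-2)·1 + 4/13·1 = 173/182 ≠ 1 ⇒ order 0.

0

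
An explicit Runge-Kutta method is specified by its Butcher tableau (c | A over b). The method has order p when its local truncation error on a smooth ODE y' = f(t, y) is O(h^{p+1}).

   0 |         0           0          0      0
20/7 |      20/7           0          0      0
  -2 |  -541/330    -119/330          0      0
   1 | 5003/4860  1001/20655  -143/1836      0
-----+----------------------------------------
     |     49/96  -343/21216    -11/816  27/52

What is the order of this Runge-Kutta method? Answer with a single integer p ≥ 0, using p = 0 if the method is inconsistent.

4

b = (49/96, -343/21216, -11/816, 27/52)
c = (0, 20/7, -2, 1)
Ac = (0, 0, -34/33, 143/486)
Σ b_i: 49/96·1 + (-343/21216)·1 + (-11/816)·1 + 27/52·1 = 1 ✓
b·c: (-343/21216)·20/7 + (-11/816)·(-2) + 27/52·1 = 1/2 ✓
b·c²: (-343/21216)·400/49 + (-11/816)·4 + 27/52·1 = 1/3 ✓
b·Ac: (-11/816)·(-34/33) + 27/52·143/486 = 1/6 ✓
b·c³: (-343/21216)·8000/343 + (-11/816)·(-8) + 27/52·1 = 1/4 ✓
b·(c∘Ac): (-11/816)·68/33 + 27/52·143/486 = 1/8 ✓
b·Ac²: (-11/816)·(-680/231) + 27/52·143/1701 = 1/12 ✓
b·A²c: 27/52·13/162 = 1/24 ✓; 4 stages ⇒ order 4.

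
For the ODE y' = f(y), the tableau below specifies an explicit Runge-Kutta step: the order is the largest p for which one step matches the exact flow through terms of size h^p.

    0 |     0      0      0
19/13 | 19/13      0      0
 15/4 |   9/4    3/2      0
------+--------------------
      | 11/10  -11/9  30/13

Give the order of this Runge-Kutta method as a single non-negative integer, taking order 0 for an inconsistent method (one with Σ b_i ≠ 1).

b = (11/10, -11/9, 30/13)
c = (0, 19/13, 15/4)
Ac = (0, 0, 57/26)
Σ b_i: 11/10·1 + (-11/9)·1 + 30/13·1 = 2557/1170 ≠ 1 ⇒ order 0.

0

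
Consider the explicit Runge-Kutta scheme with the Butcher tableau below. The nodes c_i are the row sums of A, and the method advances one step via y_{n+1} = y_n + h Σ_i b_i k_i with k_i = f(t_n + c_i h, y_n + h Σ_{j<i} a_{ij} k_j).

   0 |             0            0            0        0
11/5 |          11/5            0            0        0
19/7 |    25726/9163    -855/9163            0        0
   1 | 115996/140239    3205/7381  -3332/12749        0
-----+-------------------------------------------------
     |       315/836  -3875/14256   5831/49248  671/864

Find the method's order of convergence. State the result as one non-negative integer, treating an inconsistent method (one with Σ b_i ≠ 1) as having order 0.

4

b = (315/836, -3875/14256, 5831/49248, 671/864)
c = (0, 11/5, 19/7, 1)
Ac = (0, 0, -171/833, 15/61)
Σ b_i: 315/836·1 + (-3875/14256)·1 + 5831/49248·1 + 671/864·1 = 1 ✓
b·c: (-3875/14256)·11/5 + 5831/49248·19/7 + 671/864·1 = 1/2 ✓
b·c²: (-3875/14256)·121/25 + 5831/49248·361/49 + 671/864·1 = 1/3 ✓
b·Ac: 5831/49248·(-171/833) + 671/864·15/61 = 1/6 ✓
b·c³: (-3875/14256)·1331/125 + 5831/49248·6859/343 + 671/864·1 = 1/4 ✓
b·(c∘Ac): 5831/49248·(-3249/5831) + 671/864·15/61 = 1/8 ✓
b·Ac²: 5831/49248·(-1881/4165) + 671/864·591/3355 = 1/12 ✓
b·A²c: 671/864·36/671 = 1/24 ✓; 4 stages ⇒ order 4.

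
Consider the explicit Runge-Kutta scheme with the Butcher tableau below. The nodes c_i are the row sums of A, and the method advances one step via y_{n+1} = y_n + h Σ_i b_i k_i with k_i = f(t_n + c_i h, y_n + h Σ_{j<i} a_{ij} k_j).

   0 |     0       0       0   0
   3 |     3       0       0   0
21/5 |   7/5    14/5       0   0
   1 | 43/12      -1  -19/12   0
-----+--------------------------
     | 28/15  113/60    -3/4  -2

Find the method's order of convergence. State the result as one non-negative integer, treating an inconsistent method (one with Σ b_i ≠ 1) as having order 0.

2

b = (28/15, 113/60, -3/4, -2)
c = (0, 3, 21/5, 1)
Ac = (0, 0, 42/5, -193/20)
Σ b_i: 28/15·1 + 113/60·1 + (-3/4)·1 + (-2)·1 = 1 ✓
b·c: 113/60·3 + (-3/4)·21/5 + (-2)·1 = 1/2 ✓
b·c²: 113/60·9 + (-3/4)·441/25 + (-2)·1 = 43/25 ≠ 1/3 ⇒ order 2.
b·Ac: (-3/4)·42/5 + (-2)·(-193/20) = 13 ≠ 1/6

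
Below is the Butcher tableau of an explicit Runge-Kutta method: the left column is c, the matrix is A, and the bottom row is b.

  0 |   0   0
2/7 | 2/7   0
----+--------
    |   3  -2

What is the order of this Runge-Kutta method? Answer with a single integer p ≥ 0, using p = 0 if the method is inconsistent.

1

b = (3, -2)
c = (0, 2/7)
Σ b_i: 3·1 + (-2)·1 = 1 ✓
b·c: (-2)·2/7 = -4/7 ≠ 1/2 ⇒ order 1.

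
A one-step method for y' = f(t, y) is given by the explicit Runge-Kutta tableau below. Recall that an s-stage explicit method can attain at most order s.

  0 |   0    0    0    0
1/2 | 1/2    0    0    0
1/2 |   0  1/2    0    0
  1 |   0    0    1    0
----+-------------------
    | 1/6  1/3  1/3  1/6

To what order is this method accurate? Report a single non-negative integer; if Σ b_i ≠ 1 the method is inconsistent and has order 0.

4

b = (1/6, 1/3, 1/3, 1/6)
c = (0, 1/2, 1/2, 1)
Ac = (0, 0, 1/4, 1/2)
Σ b_i: 1/6·1 + 1/3·1 + 1/3·1 + 1/6·1 = 1 ✓
b·c: 1/3·1/2 + 1/3·1/2 + 1/6·1 = 1/2 ✓
b·c²: 1/3·1/4 + 1/3·1/4 + 1/6·1 = 1/3 ✓
b·Ac: 1/3·1/4 + 1/6·1/2 = 1/6 ✓
b·c³: 1/3·1/8 + 1/3·1/8 + 1/6·1 = 1/4 ✓
b·(c∘Ac): 1/3·1/8 + 1/6·1/2 = 1/8 ✓
b·Ac²: 1/3·1/8 + 1/6·1/4 = 1/12 ✓
b·A²c: 1/6·1/4 = 1/24 ✓; 4 stages ⇒ order 4.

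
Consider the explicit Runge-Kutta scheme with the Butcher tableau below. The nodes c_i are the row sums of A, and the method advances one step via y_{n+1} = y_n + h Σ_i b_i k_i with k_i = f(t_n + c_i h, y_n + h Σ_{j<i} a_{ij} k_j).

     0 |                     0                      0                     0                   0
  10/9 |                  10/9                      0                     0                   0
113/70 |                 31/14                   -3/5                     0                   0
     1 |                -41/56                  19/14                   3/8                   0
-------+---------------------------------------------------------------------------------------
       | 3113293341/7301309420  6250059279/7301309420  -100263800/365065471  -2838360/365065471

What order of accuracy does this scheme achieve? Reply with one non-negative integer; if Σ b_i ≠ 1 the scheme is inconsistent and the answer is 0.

b = (3113293341/7301309420, 6250059279/7301309420, -100263800/365065471, -2838360/365065471)
c = (0, 10/9, 113/70, 1)
Ac = (0, 0, -2/3, 10651/5040)
Σ b_i: 3113293341/7301309420·1 + 6250059279/7301309420·1 + (-100263800/365065471)·1 + (-2838360/365065471)·1 = 1 ✓
b·c: 6250059279/7301309420·10/9 + (-100263800/365065471)·113/70 + (-2838360/365065471)·1 = 1/2 ✓
b·c²: 6250059279/7301309420·100/81 + (-100263800/365065471)·12769/4900 + (-2838360/365065471)·1 = 1/3 ✓
b·Ac: (-100263800/365065471)·(-2/3) + (-2838360/365065471)·10651/5040 = 1/6 ✓
b·c³: 6250059279/7301309420·1000/729 + (-100263800/365065471)·1442897/343000 + (-2838360/365065471)·1 = 3832645961/344986870095 ≠ 1/4 ⇒ order 3.
b·(c∘Ac): (-100263800/365065471)·(-113/105) + (-2838360/365065471)·10651/5040 = 203809317/730130942 ≠ 1/8
b·Ac²: (-100263800/365065471)·(-20/27) + (-2838360/365065471)·8422867/3175200 = 252277772407/1379947480380 ≠ 1/12
b·A²c: (-2838360/365065471)·(-1/4) = 709590/365065471 ≠ 1/24

3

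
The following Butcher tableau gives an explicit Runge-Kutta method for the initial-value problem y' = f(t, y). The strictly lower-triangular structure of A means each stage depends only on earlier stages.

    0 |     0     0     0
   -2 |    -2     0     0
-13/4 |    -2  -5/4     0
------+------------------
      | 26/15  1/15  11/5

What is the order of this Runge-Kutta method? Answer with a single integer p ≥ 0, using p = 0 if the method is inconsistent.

0

b = (26/15, 1/15, 11/5)
c = (0, -2, -13/4)
Ac = (0, 0, 5/2)
Σ b_i: 26/15·1 + 1/15·1 + 11/5·1 = 4 ≠ 1 ⇒ order 0.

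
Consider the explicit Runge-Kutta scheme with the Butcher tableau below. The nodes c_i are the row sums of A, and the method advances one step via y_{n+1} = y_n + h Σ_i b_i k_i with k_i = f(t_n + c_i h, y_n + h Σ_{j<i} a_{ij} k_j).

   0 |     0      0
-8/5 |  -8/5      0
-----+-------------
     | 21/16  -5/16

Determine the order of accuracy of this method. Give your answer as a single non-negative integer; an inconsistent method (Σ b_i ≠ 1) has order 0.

2

b = (21/16, -5/16)
c = (0, -8/5)
Σ b_i: 21/16·1 + (-5/16)·1 = 1 ✓
b·c: (-5/16)·(-8/5) = 1/2 ✓; 2 stages ⇒ order 2.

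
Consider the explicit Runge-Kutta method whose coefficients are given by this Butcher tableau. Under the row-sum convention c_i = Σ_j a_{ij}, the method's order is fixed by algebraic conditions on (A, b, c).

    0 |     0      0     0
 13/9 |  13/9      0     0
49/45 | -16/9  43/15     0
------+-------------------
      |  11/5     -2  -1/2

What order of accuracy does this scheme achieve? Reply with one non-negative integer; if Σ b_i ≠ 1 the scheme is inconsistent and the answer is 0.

b = (11/5, -2, -1/2)
c = (0, 13/9, 49/45)
Ac = (0, 0, 559/135)
Σ b_i: 11/5·1 + (-2)·1 + (-1/2)·1 = -3/10 ≠ 1 ⇒ order 0.

0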